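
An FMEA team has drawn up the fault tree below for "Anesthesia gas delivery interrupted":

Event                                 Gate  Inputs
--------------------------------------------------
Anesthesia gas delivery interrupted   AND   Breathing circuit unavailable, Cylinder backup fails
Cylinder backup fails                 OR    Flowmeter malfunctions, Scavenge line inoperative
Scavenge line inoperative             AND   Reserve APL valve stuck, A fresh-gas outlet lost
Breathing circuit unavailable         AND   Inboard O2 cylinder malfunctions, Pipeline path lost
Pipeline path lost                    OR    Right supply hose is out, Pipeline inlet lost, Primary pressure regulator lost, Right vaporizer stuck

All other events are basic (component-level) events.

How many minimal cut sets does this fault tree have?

8

Pipeline path lost [OR]: union of children's cut sets → 4 cut set(s).
Breathing circuit unavailable [AND]: one cut set from each child combined → 1 × 4 = 4 cut set(s).
Scavenge line inoperative [AND]: one cut set from each child combined → 1 × 1 = 1 cut set(s).
Cylinder backup fails [OR]: union of children's cut sets → 2 cut set(s).
Anesthesia gas delivery interrupted [AND]: one cut set from each child combined → 4 × 2 = 8 cut set(s).
Minimal cut sets: {Flowmeter malfunctions, Inboard O2 cylinder malfunctions, Right supply hose is out}; {A fresh-gas outlet lost, Inboard O2 cylinder malfunctions, Reserve APL valve stuck, Right supply hose is out}; {Flowmeter malfunctions, Inboard O2 cylinder malfunctions, Pipeline inlet lost}; {A fresh-gas outlet lost, Inboard O2 cylinder malfunctions, Pipeline inlet lost, Reserve APL valve stuck}; {Flowmeter malfunctions, Inboard O2 cylinder malfunctions, Primary pressure regulator lost}; {A fresh-gas outlet lost, Inboard O2 cylinder malfunctions, Primary pressure regulator lost, Reserve APL valve stuck}; {Flowmeter malfunctions, Inboard O2 cylinder malfunctions, Right vaporizer stuck}; {A fresh-gas outlet lost, Inboard O2 cylinder malfunctions, Reserve APL valve stuck, Right vaporizer stuck}.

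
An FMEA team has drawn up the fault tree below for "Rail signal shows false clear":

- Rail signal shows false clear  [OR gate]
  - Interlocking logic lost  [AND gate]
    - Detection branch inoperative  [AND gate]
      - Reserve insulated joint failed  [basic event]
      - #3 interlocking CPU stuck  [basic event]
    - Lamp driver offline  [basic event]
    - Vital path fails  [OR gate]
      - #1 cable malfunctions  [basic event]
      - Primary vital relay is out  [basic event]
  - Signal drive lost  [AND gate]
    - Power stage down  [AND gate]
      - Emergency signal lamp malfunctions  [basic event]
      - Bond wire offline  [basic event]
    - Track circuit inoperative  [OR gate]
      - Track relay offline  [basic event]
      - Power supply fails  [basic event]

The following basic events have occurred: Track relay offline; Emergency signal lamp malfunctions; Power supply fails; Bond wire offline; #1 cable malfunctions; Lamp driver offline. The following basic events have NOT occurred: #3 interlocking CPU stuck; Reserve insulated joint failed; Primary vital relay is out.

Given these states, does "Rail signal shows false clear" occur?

Yes

Detection branch inoperative [AND]: Reserve insulated joint failed=not, #3 interlocking CPU stuck=not → not all inputs occur → does not occur.
Vital path fails [OR]: #1 cable malfunctions=occurs, Primary vital relay is out=not → at least one input occurs → occurs.
Interlocking logic lost [AND]: Detection branch inoperative=not, Lamp driver offline=occurs, Vital path fails=occurs → not all inputs occur → does not occur.
Power stage down [AND]: Emergency signal lamp malfunctions=occurs, Bond wire offline=occurs → all inputs occur → occurs.
Track circuit inoperative [OR]: Track relay offline=occurs, Power supply fails=occurs → at least one input occurs → occurs.
Signal drive lost [AND]: Power stage down=occurs, Track circuit inoperative=occurs → all inputs occur → occurs.
Rail signal shows false clear [OR]: Interlocking logic lost=not, Signal drive lost=occurs → at least one input occurs → occurs.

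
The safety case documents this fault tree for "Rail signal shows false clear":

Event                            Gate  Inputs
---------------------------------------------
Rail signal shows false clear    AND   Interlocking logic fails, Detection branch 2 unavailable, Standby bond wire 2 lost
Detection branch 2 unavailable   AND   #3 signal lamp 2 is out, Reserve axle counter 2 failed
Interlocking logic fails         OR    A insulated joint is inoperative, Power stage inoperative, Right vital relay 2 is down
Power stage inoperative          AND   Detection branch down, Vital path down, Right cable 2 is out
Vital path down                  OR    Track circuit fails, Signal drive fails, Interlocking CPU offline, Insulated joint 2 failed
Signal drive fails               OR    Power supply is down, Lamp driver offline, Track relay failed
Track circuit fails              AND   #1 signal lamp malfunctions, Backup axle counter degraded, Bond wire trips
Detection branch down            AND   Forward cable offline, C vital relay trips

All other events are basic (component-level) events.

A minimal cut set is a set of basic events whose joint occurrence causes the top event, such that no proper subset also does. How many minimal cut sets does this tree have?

8

Detection branch down [AND]: one cut set from each child combined → 1 × 1 = 1 cut set(s).
Track circuit fails [AND]: one cut set from each child combined → 1 × 1 × 1 = 1 cut set(s).
Signal drive fails [OR]: union of children's cut sets → 3 cut set(s).
Vital path down [OR]: union of children's cut sets → 6 cut set(s).
Power stage inoperative [AND]: one cut set from each child combined → 1 × 6 × 1 = 6 cut set(s).
Interlocking logic fails [OR]: union of children's cut sets → 8 cut set(s).
Detection branch 2 unavailable [AND]: one cut set from each child combined → 1 × 1 = 1 cut set(s).
Rail signal shows false clear [AND]: one cut set from each child combined → 8 × 1 × 1 = 8 cut set(s).
Minimal cut sets: {#3 signal lamp 2 is out, A insulated joint is inoperative, Reserve axle counter 2 failed, Standby bond wire 2 lost}; {#1 signal lamp malfunctions, #3 signal lamp 2 is out, Backup axle counter degraded, Bond wire trips, C vital relay trips, Forward cable offline, Reserve axle counter 2 failed, Right cable 2 is out, Standby bond wire 2 lost}; {#3 signal lamp 2 is out, C vital relay trips, Forward cable offline, Power supply is down, Reserve axle counter 2 failed, Right cable 2 is out, Standby bond wire 2 lost}; {#3 signal lamp 2 is out, C vital relay trips, Forward cable offline, Lamp driver offline, Reserve axle counter 2 failed, Right cable 2 is out, Standby bond wire 2 lost}; {#3 signal lamp 2 is out, C vital relay trips, Forward cable offline, Reserve axle counter 2 failed, Right cable 2 is out, Standby bond wire 2 lost, Track relay failed}; {#3 signal lamp 2 is out, C vital relay trips, Forward cable offline, Interlocking CPU offline, Reserve axle counter 2 failed, Right cable 2 is out, Standby bond wire 2 lost}; {#3 signal lamp 2 is out, C vital relay trips, Forward cable offline, Insulated joint 2 failed, Reserve axle counter 2 failed, Right cable 2 is out, Standby bond wire 2 lost}; {#3 signal lamp 2 is out, Reserve axle counter 2 failed, Right vital relay 2 is down, Standby bond wire 2 lost}.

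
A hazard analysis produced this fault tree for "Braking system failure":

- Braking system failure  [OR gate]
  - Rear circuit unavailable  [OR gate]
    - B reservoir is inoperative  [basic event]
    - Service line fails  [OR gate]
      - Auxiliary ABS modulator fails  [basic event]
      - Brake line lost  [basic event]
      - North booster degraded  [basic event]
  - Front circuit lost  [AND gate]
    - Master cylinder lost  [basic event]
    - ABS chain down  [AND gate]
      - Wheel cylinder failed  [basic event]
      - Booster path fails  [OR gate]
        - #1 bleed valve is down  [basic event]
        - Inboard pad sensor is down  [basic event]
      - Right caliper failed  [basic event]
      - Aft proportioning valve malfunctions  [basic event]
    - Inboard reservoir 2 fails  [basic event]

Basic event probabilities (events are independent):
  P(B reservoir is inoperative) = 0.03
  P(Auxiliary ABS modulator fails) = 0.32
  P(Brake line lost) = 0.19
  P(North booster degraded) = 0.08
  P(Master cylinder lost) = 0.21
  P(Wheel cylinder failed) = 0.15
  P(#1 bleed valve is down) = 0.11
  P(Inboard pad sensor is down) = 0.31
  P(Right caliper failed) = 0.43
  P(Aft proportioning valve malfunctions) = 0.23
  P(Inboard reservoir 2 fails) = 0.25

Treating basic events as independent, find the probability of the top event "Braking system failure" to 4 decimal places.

0.5086

P(Service line fails) [OR] = 1 − (1−0.32) × (1−0.19) × (1−0.08) = 0.493264
P(Rear circuit unavailable) [OR] = 1 − (1−0.03) × (1−0.493264) = 0.508466
P(Booster path fails) [OR] = 1 − (1−0.11) × (1−0.31) = 0.385900
P(ABS chain down) [AND] = 0.15 × 0.385900 × 0.43 × 0.23 = 0.005725
P(Front circuit lost) [AND] = 0.21 × 0.005725 × 0.25 = 0.000301
P(Braking system failure) [OR] = 1 − (1−0.508466) × (1−0.000301) = 0.508614
Rounded to 4 decimal places: P(Braking system failure) ≈ 0.5086.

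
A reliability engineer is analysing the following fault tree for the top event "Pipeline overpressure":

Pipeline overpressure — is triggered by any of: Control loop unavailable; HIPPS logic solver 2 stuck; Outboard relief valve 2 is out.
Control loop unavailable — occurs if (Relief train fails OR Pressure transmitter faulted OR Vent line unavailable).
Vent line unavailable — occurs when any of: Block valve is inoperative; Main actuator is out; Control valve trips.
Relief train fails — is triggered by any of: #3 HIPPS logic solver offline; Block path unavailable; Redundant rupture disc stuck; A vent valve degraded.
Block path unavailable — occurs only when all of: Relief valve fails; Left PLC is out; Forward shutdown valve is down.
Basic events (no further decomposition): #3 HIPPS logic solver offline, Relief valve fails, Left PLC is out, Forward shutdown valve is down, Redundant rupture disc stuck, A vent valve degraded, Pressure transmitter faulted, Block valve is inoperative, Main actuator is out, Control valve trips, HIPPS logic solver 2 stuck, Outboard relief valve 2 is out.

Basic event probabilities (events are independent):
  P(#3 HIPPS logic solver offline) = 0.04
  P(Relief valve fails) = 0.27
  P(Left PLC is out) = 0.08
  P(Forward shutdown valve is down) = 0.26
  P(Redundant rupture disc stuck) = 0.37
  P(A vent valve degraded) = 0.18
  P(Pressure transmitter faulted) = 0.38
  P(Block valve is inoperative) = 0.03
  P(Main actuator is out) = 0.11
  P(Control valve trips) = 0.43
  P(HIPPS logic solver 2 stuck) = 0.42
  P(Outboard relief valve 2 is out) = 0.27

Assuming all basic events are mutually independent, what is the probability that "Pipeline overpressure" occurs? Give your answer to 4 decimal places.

P(Block path unavailable) [AND] = 0.27 × 0.08 × 0.26 = 0.005616
P(Relief train fails) [OR] = 1 − (1−0.04) × (1−0.005616) × (1−0.37) × (1−0.18) = 0.506849
P(Vent line unavailable) [OR] = 1 − (1−0.03) × (1−0.11) × (1−0.43) = 0.507919
P(Control loop unavailable) [OR] = 1 − (1−0.506849) × (1−0.38) × (1−0.507919) = 0.849544
P(Pipeline overpressure) [OR] = 1 − (1−0.849544) × (1−0.42) × (1−0.27) = 0.936297
Rounded to 4 decimal places: P(Pipeline overpressure) ≈ 0.9363.

0.9363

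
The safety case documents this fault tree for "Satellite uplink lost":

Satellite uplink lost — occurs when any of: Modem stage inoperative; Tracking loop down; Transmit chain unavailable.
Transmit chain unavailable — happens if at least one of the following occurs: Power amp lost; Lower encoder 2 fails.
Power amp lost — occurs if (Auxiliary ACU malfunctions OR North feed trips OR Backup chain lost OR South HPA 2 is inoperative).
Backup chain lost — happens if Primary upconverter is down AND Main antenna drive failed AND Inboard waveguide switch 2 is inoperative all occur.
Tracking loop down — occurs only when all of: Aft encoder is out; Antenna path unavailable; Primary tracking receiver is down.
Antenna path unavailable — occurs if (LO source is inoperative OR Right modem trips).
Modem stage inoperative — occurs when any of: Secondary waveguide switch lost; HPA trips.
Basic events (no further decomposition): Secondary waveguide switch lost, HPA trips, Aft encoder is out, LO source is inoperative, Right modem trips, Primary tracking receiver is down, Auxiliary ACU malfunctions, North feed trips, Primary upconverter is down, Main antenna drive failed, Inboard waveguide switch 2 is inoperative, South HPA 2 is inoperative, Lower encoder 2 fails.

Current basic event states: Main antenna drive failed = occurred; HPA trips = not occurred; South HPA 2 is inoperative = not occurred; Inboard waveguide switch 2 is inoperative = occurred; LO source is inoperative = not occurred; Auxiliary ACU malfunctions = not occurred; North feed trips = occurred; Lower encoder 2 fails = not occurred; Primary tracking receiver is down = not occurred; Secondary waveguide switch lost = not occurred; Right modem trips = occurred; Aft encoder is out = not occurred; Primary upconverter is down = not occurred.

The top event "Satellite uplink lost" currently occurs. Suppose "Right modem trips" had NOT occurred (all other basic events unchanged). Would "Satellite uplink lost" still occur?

Yes

Counterfactual: set "Right modem trips" to not occurred.
Modem stage inoperative [OR]: Secondary waveguide switch lost=not, HPA trips=not → no input occurs → does not occur.
Antenna path unavailable [OR]: LO source is inoperative=not, Right modem trips=not → no input occurs → does not occur.
Tracking loop down [AND]: Aft encoder is out=not, Antenna path unavailable=not, Primary tracking receiver is down=not → not all inputs occur → does not occur.
Backup chain lost [AND]: Primary upconverter is down=not, Main antenna drive failed=occurs, Inboard waveguide switch 2 is inoperative=occurs → not all inputs occur → does not occur.
Power amp lost [OR]: Auxiliary ACU malfunctions=not, North feed trips=occurs, Backup chain lost=not, South HPA 2 is inoperative=not → at least one input occurs → occurs.
Transmit chain unavailable [OR]: Power amp lost=occurs, Lower encoder 2 fails=not → at least one input occurs → occurs.
Satellite uplink lost [OR]: Modem stage inoperative=not, Tracking loop down=not, Transmit chain unavailable=occurs → at least one input occurs → occurs.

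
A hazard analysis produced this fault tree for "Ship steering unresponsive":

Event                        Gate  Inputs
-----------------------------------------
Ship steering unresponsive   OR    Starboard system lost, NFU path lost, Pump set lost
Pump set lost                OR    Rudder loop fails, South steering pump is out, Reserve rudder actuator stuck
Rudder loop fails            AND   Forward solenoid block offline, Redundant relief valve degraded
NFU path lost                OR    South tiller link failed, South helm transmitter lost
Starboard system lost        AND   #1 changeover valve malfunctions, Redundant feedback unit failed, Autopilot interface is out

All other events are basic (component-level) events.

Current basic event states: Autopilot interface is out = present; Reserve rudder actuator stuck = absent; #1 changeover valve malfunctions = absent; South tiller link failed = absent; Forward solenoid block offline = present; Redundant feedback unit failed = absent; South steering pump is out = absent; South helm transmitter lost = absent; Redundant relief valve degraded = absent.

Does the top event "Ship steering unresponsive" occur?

Starboard system lost [AND]: #1 changeover valve malfunctions=not, Redundant feedback unit failed=not, Autopilot interface is out=occurs → not all inputs occur → does not occur.
NFU path lost [OR]: South tiller link failed=not, South helm transmitter lost=not → no input occurs → does not occur.
Rudder loop fails [AND]: Forward solenoid block offline=occurs, Redundant relief valve degraded=not → not all inputs occur → does not occur.
Pump set lost [OR]: Rudder loop fails=not, South steering pump is out=not, Reserve rudder actuator stuck=not → no input occurs → does not occur.
Ship steering unresponsive [OR]: Starboard system lost=not, NFU path lost=not, Pump set lost=not → no input occurs → does not occur.

No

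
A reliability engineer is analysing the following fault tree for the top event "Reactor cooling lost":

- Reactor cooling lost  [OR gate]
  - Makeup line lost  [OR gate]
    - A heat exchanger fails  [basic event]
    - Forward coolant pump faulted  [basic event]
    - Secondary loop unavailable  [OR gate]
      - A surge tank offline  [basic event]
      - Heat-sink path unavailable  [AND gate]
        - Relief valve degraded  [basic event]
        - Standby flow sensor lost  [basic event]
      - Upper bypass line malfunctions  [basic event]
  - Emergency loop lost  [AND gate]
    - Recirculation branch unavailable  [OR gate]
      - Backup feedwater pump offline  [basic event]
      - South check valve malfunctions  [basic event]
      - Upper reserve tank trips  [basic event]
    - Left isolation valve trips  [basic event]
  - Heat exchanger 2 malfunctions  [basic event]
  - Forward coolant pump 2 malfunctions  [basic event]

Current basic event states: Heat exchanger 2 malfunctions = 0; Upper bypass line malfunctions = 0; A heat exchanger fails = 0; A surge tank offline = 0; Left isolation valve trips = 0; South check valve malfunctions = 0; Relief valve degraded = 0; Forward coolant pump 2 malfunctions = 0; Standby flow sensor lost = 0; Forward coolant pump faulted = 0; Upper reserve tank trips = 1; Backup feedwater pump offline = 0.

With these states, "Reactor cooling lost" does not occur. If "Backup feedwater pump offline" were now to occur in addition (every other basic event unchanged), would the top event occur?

Counterfactual: set "Backup feedwater pump offline" to occurred.
Heat-sink path unavailable [AND]: Relief valve degraded=not, Standby flow sensor lost=not → not all inputs occur → does not occur.
Secondary loop unavailable [OR]: A surge tank offline=not, Heat-sink path unavailable=not, Upper bypass line malfunctions=not → no input occurs → does not occur.
Makeup line lost [OR]: A heat exchanger fails=not, Forward coolant pump faulted=not, Secondary loop unavailable=not → no input occurs → does not occur.
Recirculation branch unavailable [OR]: Backup feedwater pump offline=occurs, South check valve malfunctions=not, Upper reserve tank trips=occurs → at least one input occurs → occurs.
Emergency loop lost [AND]: Recirculation branch unavailable=occurs, Left isolation valve trips=not → not all inputs occur → does not occur.
Reactor cooling lost [OR]: Makeup line lost=not, Emergency loop lost=not, Heat exchanger 2 malfunctions=not, Forward coolant pump 2 malfunctions=not → no input occurs → does not occur.

No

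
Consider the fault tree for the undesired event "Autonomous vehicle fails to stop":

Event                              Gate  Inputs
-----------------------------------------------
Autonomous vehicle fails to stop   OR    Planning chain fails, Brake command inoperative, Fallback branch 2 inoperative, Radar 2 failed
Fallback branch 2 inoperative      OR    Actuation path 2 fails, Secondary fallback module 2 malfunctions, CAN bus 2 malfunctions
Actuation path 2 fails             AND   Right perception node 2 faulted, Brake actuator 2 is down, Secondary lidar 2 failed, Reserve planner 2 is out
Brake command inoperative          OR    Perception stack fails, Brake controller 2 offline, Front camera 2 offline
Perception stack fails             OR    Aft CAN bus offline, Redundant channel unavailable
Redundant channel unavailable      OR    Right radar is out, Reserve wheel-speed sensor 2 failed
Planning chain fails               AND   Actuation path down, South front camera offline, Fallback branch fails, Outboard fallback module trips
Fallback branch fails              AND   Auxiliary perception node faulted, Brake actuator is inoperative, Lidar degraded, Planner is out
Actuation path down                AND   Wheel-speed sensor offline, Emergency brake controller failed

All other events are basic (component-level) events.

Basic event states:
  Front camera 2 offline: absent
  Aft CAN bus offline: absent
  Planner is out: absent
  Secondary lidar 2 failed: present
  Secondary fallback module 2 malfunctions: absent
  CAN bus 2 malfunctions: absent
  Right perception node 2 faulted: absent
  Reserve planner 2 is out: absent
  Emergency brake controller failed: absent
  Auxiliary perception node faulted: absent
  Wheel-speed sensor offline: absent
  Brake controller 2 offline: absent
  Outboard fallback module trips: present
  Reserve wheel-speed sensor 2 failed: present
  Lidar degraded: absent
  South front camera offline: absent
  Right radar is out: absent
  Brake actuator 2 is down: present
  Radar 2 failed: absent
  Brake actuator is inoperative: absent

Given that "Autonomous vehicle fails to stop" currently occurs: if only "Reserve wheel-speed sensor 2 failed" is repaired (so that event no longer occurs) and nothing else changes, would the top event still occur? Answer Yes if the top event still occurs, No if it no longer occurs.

Counterfactual: set "Reserve wheel-speed sensor 2 failed" to not occurred.
Actuation path down [AND]: Wheel-speed sensor offline=not, Emergency brake controller failed=not → not all inputs occur → does not occur.
Fallback branch fails [AND]: Auxiliary perception node faulted=not, Brake actuator is inoperative=not, Lidar degraded=not, Planner is out=not → not all inputs occur → does not occur.
Planning chain fails [AND]: Actuation path down=not, South front camera offline=not, Fallback branch fails=not, Outboard fallback module trips=occurs → not all inputs occur → does not occur.
Redundant channel unavailable [OR]: Right radar is out=not, Reserve wheel-speed sensor 2 failed=not → no input occurs → does not occur.
Perception stack fails [OR]: Aft CAN bus offline=not, Redundant channel unavailable=not → no input occurs → does not occur.
Brake command inoperative [OR]: Perception stack fails=not, Brake controller 2 offline=not, Front camera 2 offline=not → no input occurs → does not occur.
Actuation path 2 fails [AND]: Right perception node 2 faulted=not, Brake actuator 2 is down=occurs, Secondary lidar 2 failed=occurs, Reserve planner 2 is out=not → not all inputs occur → does not occur.
Fallback branch 2 inoperative [OR]: Actuation path 2 fails=not, Secondary fallback module 2 malfunctions=not, CAN bus 2 malfunctions=not → no input occurs → does not occur.
Autonomous vehicle fails to stop [OR]: Planning chain fails=not, Brake command inoperative=not, Fallback branch 2 inoperative=not, Radar 2 failed=not → no input occurs → does not occur.

No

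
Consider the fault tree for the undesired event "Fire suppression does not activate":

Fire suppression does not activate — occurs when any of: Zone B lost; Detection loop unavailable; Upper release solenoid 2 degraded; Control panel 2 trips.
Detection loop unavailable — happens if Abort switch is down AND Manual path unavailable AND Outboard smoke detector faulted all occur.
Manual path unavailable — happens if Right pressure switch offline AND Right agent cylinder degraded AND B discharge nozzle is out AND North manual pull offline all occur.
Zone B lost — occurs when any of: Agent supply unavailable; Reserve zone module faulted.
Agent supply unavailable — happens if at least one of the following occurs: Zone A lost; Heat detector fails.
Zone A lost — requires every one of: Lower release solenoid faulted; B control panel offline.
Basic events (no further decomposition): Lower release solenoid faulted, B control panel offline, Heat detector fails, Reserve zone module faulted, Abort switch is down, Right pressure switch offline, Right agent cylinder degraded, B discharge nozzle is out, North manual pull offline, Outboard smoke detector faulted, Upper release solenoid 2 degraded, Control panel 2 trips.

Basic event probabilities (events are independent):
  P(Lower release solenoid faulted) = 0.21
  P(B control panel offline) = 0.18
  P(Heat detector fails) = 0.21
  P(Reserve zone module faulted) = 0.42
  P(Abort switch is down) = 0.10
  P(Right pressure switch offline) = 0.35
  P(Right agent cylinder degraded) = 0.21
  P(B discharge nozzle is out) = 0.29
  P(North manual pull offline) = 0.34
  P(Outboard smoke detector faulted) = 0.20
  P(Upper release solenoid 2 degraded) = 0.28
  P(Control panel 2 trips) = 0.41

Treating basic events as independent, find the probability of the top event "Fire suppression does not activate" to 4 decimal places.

P(Zone A lost) [AND] = 0.21 × 0.18 = 0.037800
P(Agent supply unavailable) [OR] = 1 − (1−0.037800) × (1−0.21) = 0.239862
P(Zone B lost) [OR] = 1 − (1−0.239862) × (1−0.42) = 0.559120
P(Manual path unavailable) [AND] = 0.35 × 0.21 × 0.29 × 0.34 = 0.007247
P(Detection loop unavailable) [AND] = 0.10 × 0.007247 × 0.20 = 0.000145
P(Fire suppression does not activate) [OR] = 1 − (1−0.559120) × (1−0.000145) × (1−0.28) × (1−0.41) = 0.812741
Rounded to 4 decimal places: P(Fire suppression does not activate) ≈ 0.8127.

0.8127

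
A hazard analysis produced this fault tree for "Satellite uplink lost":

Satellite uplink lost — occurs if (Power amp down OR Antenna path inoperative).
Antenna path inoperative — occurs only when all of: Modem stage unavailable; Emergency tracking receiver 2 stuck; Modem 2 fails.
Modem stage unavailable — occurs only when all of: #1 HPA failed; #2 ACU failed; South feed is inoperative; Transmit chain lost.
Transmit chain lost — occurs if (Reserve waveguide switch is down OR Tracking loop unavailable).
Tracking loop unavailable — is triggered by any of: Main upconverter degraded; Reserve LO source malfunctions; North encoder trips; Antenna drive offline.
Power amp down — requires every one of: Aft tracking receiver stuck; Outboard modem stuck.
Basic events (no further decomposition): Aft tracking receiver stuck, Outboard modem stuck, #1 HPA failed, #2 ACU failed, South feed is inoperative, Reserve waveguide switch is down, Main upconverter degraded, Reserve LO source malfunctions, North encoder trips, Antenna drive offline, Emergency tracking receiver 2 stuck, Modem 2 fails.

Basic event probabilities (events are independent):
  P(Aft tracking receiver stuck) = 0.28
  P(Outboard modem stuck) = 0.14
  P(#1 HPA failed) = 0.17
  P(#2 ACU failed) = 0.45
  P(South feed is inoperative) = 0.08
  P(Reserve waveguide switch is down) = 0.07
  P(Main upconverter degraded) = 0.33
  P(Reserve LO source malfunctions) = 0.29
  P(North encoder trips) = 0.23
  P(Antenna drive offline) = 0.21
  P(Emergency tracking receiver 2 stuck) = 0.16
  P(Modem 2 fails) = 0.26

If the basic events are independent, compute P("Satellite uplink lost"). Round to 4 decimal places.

0.0394

P(Power amp down) [AND] = 0.28 × 0.14 = 0.039200
P(Tracking loop unavailable) [OR] = 1 − (1−0.33) × (1−0.29) × (1−0.23) × (1−0.21) = 0.710632
P(Transmit chain lost) [OR] = 1 − (1−0.07) × (1−0.710632) = 0.730888
P(Modem stage unavailable) [AND] = 0.17 × 0.45 × 0.08 × 0.730888 = 0.004473
P(Antenna path inoperative) [AND] = 0.004473 × 0.16 × 0.26 = 0.000186
P(Satellite uplink lost) [OR] = 1 − (1−0.039200) × (1−0.000186) = 0.039379
Rounded to 4 decimal places: P(Satellite uplink lost) ≈ 0.0394.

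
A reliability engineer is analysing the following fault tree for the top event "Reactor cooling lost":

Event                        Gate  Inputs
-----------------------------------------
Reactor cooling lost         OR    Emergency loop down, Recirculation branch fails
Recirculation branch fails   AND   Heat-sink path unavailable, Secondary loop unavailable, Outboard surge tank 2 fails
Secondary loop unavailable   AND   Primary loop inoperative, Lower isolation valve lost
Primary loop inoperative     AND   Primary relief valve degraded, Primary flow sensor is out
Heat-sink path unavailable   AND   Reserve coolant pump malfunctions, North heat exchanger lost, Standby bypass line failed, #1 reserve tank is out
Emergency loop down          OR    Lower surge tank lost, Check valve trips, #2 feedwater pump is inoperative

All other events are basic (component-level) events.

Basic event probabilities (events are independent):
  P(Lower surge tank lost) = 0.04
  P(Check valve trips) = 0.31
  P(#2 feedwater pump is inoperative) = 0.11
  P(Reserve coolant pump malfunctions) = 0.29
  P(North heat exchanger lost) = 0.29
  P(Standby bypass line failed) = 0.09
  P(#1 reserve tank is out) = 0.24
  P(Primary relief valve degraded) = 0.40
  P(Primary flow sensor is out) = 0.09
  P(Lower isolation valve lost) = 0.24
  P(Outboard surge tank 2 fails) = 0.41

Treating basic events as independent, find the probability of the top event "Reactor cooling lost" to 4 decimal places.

P(Emergency loop down) [OR] = 1 − (1−0.04) × (1−0.31) × (1−0.11) = 0.410464
P(Heat-sink path unavailable) [AND] = 0.29 × 0.29 × 0.09 × 0.24 = 0.001817
P(Primary loop inoperative) [AND] = 0.40 × 0.09 = 0.036000
P(Secondary loop unavailable) [AND] = 0.036000 × 0.24 = 0.008640
P(Recirculation branch fails) [AND] = 0.001817 × 0.008640 × 0.41 = 0.000006
P(Reactor cooling lost) [OR] = 1 − (1−0.410464) × (1−0.000006) = 0.410468
Rounded to 4 decimal places: P(Reactor cooling lost) ≈ 0.4105.

0.4105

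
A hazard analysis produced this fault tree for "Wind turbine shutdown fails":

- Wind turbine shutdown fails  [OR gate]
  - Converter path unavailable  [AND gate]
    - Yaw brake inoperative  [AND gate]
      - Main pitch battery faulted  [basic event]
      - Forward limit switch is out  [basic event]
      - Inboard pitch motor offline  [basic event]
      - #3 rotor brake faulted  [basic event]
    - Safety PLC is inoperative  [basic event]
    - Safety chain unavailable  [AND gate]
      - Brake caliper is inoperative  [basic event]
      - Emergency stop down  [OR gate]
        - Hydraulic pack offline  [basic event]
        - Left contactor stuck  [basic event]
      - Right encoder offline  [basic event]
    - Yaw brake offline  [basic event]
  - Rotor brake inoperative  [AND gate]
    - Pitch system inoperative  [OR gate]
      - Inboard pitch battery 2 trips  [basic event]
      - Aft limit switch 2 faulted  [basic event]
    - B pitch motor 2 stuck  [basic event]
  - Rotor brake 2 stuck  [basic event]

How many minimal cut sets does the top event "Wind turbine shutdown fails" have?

5

Yaw brake inoperative [AND]: one cut set from each child combined → 1 × 1 × 1 × 1 = 1 cut set(s).
Emergency stop down [OR]: union of children's cut sets → 2 cut set(s).
Safety chain unavailable [AND]: one cut set from each child combined → 1 × 2 × 1 = 2 cut set(s).
Converter path unavailable [AND]: one cut set from each child combined → 1 × 1 × 2 × 1 = 2 cut set(s).
Pitch system inoperative [OR]: union of children's cut sets → 2 cut set(s).
Rotor brake inoperative [AND]: one cut set from each child combined → 2 × 1 = 2 cut set(s).
Wind turbine shutdown fails [OR]: union of children's cut sets → 5 cut set(s).
Minimal cut sets: {#3 rotor brake faulted, Brake caliper is inoperative, Forward limit switch is out, Hydraulic pack offline, Inboard pitch motor offline, Main pitch battery faulted, Right encoder offline, Safety PLC is inoperative, Yaw brake offline}; {#3 rotor brake faulted, Brake caliper is inoperative, Forward limit switch is out, Inboard pitch motor offline, Left contactor stuck, Main pitch battery faulted, Right encoder offline, Safety PLC is inoperative, Yaw brake offline}; {B pitch motor 2 stuck, Inboard pitch battery 2 trips}; {Aft limit switch 2 faulted, B pitch motor 2 stuck}; {Rotor brake 2 stuck}.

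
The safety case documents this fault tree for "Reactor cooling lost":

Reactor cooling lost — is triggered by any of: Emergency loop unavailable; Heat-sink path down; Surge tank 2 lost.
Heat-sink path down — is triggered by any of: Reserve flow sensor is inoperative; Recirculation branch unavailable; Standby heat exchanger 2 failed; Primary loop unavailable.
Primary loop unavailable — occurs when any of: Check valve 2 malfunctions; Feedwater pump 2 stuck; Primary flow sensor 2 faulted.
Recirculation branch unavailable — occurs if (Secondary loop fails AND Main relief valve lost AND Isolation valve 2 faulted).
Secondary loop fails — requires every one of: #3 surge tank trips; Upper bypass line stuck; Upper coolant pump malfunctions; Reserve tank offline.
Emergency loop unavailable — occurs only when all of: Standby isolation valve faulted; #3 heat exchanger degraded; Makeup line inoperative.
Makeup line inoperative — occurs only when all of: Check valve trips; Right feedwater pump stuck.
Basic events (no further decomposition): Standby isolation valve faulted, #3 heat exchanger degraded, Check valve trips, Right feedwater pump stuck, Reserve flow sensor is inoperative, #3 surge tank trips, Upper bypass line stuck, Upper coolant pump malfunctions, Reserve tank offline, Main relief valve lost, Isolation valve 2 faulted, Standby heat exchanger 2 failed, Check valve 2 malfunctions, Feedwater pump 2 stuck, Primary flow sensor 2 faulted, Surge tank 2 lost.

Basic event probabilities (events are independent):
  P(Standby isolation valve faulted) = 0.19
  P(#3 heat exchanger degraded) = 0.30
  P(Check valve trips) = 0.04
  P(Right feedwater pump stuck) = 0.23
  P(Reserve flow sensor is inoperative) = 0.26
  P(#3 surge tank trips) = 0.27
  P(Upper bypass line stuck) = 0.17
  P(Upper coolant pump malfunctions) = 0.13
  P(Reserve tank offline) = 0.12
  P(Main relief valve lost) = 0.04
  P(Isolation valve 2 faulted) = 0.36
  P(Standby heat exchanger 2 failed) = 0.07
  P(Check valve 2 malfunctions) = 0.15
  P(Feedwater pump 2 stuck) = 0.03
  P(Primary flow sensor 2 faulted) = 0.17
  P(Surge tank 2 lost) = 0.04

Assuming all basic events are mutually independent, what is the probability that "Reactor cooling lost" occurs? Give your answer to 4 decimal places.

0.5481

P(Makeup line inoperative) [AND] = 0.04 × 0.23 = 0.009200
P(Emergency loop unavailable) [AND] = 0.19 × 0.30 × 0.009200 = 0.000524
P(Secondary loop fails) [AND] = 0.27 × 0.17 × 0.13 × 0.12 = 0.000716
P(Recirculation branch unavailable) [AND] = 0.000716 × 0.04 × 0.36 = 0.000010
P(Primary loop unavailable) [OR] = 1 − (1−0.15) × (1−0.03) × (1−0.17) = 0.315665
P(Heat-sink path down) [OR] = 1 − (1−0.26) × (1−0.000010) × (1−0.07) × (1−0.315665) = 0.529045
P(Reactor cooling lost) [OR] = 1 − (1−0.000524) × (1−0.529045) × (1−0.04) = 0.548120
Rounded to 4 decimal places: P(Reactor cooling lost) ≈ 0.5481.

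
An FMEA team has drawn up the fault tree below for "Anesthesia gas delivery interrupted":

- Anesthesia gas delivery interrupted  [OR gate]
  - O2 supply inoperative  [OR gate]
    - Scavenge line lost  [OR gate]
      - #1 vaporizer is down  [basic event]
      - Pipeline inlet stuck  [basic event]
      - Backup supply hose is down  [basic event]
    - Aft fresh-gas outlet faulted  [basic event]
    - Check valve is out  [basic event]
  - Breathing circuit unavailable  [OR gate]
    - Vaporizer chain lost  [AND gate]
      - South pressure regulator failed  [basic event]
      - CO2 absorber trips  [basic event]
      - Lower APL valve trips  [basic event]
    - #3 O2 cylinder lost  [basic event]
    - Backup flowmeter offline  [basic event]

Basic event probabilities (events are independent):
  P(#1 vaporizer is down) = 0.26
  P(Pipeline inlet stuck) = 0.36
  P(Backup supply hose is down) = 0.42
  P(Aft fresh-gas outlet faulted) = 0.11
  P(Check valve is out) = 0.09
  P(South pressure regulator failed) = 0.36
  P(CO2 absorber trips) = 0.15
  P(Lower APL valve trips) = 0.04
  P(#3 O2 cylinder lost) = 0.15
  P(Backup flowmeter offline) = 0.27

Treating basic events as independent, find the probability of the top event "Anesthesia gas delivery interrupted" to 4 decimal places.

P(Scavenge line lost) [OR] = 1 − (1−0.26) × (1−0.36) × (1−0.42) = 0.725312
P(O2 supply inoperative) [OR] = 1 − (1−0.725312) × (1−0.11) × (1−0.09) = 0.777530
P(Vaporizer chain lost) [AND] = 0.36 × 0.15 × 0.04 = 0.002160
P(Breathing circuit unavailable) [OR] = 1 − (1−0.002160) × (1−0.15) × (1−0.27) = 0.380840
P(Anesthesia gas delivery interrupted) [OR] = 1 − (1−0.777530) × (1−0.380840) = 0.862255
Rounded to 4 decimal places: P(Anesthesia gas delivery interrupted) ≈ 0.8623.

0.8623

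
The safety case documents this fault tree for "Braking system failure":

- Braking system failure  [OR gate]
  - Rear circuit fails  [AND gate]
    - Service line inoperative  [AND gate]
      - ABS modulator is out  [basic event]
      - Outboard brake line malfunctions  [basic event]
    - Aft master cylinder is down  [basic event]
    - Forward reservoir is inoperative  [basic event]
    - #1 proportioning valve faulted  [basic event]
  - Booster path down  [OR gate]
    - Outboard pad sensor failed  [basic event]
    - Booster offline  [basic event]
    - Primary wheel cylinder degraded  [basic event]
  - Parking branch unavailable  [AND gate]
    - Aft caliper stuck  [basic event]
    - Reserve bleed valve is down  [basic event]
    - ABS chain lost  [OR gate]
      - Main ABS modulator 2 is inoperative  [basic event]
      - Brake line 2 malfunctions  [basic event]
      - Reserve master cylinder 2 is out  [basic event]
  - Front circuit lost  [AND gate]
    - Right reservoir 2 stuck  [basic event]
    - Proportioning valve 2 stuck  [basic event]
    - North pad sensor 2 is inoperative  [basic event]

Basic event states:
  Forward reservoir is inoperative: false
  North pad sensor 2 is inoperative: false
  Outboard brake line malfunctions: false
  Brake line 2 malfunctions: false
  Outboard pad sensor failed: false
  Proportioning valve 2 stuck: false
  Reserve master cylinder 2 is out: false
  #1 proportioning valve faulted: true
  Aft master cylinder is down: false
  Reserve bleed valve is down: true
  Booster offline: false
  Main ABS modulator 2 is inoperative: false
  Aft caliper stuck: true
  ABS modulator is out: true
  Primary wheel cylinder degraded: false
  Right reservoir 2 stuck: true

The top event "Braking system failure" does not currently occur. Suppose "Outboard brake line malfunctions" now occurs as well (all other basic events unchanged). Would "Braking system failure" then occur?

Counterfactual: set "Outboard brake line malfunctions" to occurred.
Service line inoperative [AND]: ABS modulator is out=occurs, Outboard brake line malfunctions=occurs → all inputs occur → occurs.
Rear circuit fails [AND]: Service line inoperative=occurs, Aft master cylinder is down=not, Forward reservoir is inoperative=not, #1 proportioning valve faulted=occurs → not all inputs occur → does not occur.
Booster path down [OR]: Outboard pad sensor failed=not, Booster offline=not, Primary wheel cylinder degraded=not → no input occurs → does not occur.
ABS chain lost [OR]: Main ABS modulator 2 is inoperative=not, Brake line 2 malfunctions=not, Reserve master cylinder 2 is out=not → no input occurs → does not occur.
Parking branch unavailable [AND]: Aft caliper stuck=occurs, Reserve bleed valve is down=occurs, ABS chain lost=not → not all inputs occur → does not occur.
Front circuit lost [AND]: Right reservoir 2 stuck=occurs, Proportioning valve 2 stuck=not, North pad sensor 2 is inoperative=not → not all inputs occur → does not occur.
Braking system failure [OR]: Rear circuit fails=not, Booster path down=not, Parking branch unavailable=not, Front circuit lost=not → no input occurs → does not occur.

No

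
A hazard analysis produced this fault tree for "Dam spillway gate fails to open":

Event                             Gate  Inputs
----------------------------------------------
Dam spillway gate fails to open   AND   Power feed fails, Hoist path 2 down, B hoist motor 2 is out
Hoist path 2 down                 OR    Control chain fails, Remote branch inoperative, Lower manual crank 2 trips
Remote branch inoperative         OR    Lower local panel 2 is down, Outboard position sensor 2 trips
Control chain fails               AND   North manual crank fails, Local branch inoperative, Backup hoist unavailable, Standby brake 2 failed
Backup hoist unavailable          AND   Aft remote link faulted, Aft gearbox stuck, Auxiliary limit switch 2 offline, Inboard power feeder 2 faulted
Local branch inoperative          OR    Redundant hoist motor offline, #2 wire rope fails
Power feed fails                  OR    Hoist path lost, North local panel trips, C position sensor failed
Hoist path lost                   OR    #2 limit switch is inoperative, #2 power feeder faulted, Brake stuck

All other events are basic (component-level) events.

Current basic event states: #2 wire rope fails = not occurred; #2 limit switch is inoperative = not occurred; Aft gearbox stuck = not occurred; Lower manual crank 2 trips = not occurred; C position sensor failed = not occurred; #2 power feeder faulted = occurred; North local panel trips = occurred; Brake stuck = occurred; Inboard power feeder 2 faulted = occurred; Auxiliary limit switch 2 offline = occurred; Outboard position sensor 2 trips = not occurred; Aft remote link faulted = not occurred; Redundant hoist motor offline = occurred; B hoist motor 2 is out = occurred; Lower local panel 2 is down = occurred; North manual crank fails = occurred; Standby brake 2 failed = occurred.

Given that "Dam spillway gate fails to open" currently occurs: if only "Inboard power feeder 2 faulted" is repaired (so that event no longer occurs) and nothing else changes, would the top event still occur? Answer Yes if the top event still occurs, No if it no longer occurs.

Counterfactual: set "Inboard power feeder 2 faulted" to not occurred.
Hoist path lost [OR]: #2 limit switch is inoperative=not, #2 power feeder faulted=occurs, Brake stuck=occurs → at least one input occurs → occurs.
Power feed fails [OR]: Hoist path lost=occurs, North local panel trips=occurs, C position sensor failed=not → at least one input occurs → occurs.
Local branch inoperative [OR]: Redundant hoist motor offline=occurs, #2 wire rope fails=not → at least one input occurs → occurs.
Backup hoist unavailable [AND]: Aft remote link faulted=not, Aft gearbox stuck=not, Auxiliary limit switch 2 offline=occurs, Inboard power feeder 2 faulted=not → not all inputs occur → does not occur.
Control chain fails [AND]: North manual crank fails=occurs, Local branch inoperative=occurs, Backup hoist unavailable=not, Standby brake 2 failed=occurs → not all inputs occur → does not occur.
Remote branch inoperative [OR]: Lower local panel 2 is down=occurs, Outboard position sensor 2 trips=not → at least one input occurs → occurs.
Hoist path 2 down [OR]: Control chain fails=not, Remote branch inoperative=occurs, Lower manual crank 2 trips=not → at least one input occurs → occurs.
Dam spillway gate fails to open [AND]: Power feed fails=occurs, Hoist path 2 down=occurs, B hoist motor 2 is out=occurs → all inputs occur → occurs.

Yes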